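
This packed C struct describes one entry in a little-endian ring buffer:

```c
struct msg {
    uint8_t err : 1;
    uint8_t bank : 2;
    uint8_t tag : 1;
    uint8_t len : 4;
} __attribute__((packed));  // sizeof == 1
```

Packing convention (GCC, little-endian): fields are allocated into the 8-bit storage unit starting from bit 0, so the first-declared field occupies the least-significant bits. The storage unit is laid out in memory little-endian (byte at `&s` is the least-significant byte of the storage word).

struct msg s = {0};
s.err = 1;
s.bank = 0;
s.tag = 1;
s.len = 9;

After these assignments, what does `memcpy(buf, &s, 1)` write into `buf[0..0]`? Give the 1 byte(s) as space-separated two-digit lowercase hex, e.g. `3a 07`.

[0+:1] err=1 & 0x1 = 0x1; word=0x01
[1+:2] bank=0 & 0x3 = 0x0; word=0x01
[3+:1] tag=1 & 0x1 = 0x1; word=0x09
[4+:4] len=9 & 0xf = 0x9; word=0x99
word = 0x99 → little-endian bytes:
  [0]=0x99

99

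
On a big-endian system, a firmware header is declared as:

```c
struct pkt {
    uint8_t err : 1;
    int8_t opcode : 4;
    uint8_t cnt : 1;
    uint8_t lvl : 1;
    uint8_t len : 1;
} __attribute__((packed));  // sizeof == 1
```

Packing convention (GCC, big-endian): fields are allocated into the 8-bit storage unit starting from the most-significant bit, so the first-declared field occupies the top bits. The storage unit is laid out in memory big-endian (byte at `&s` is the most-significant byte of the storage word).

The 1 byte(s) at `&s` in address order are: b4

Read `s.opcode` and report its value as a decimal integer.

[0]=0xb4 (big-endian) → word 0xb4
err:1 @ bit 7 → (0xb4>>7)&0x1 = 0x1
opcode:4 @ bit 3 → (0xb4>>3)&0xf = 0x6  ←
cnt:1 @ bit 2 → (0xb4>>2)&0x1 = 0x1
lvl:1 @ bit 1 → (0xb4>>1)&0x1 = 0x0
len:1 @ bit 0 → (0xb4>>0)&0x1 = 0x0
opcode signed 4b, MSB=0: value = 6

6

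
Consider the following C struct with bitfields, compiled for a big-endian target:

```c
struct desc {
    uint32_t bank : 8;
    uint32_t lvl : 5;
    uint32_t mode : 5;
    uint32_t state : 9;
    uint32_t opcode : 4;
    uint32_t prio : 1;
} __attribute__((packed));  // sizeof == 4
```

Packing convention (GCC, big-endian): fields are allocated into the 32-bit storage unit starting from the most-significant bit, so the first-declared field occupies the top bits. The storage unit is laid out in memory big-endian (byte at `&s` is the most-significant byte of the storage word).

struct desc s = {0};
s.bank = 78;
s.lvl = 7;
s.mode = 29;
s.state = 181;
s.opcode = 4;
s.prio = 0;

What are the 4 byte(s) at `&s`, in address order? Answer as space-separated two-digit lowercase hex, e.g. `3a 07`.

bank:8 = 78 → 0x4e << 24 → word 0x4e000000
lvl:5 = 7 → 0x7 << 19 → word 0x4e380000
mode:5 = 29 → 0x1d << 14 → word 0x4e3f4000
state:9 = 181 → 0xb5 << 5 → word 0x4e3f56a0
opcode:4 = 4 → 0x4 << 1 → word 0x4e3f56a8
prio:1 = 0 → 0x0 << 0 → word 0x4e3f56a8
word = 0x4e3f56a8 → big-endian bytes:
  [0]=0x4e  [1]=0x3f  [2]=0x56  [3]=0xa8

4e 3f 56 a8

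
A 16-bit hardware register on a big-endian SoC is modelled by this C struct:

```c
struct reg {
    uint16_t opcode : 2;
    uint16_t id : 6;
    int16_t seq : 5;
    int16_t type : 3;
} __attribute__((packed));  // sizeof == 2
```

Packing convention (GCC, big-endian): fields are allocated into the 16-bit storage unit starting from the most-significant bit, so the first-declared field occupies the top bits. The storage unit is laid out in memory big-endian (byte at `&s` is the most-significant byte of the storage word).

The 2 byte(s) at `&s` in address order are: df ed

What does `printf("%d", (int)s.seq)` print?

[0]=0xdf [1]=0xed (big-endian) → word 0xdfed
opcode [14+:2] = (word>>14) & 0x3 = 3
id [8+:6] = (word>>8) & 0x3f = 31
seq [3+:5] = (word>>3) & 0x1f = 29  ←
type [0+:3] = (word>>0) & 0x7 = 5
seq signed 5b, MSB=1: 29 - 32 = -3

-3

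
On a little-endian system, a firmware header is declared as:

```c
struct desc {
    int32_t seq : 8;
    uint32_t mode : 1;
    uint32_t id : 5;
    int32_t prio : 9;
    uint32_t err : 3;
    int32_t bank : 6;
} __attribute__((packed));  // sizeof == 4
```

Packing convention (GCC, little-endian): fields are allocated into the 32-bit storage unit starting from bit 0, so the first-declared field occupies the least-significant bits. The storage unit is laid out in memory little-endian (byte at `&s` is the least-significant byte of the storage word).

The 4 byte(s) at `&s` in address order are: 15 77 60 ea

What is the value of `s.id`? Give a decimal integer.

27

[0]=0x15 [1]=0x77 [2]=0x60 [3]=0xea (little-endian) → word 0xea607715
seq [0+:8] = (word>>0) & 0xff = 21
mode [8+:1] = (word>>8) & 0x1 = 1
id [9+:5] = (word>>9) & 0x1f = 27  ←
prio [14+:9] = (word>>14) & 0x1ff = 385
err [23+:3] = (word>>23) & 0x7 = 4
bank [26+:6] = (word>>26) & 0x3f = 58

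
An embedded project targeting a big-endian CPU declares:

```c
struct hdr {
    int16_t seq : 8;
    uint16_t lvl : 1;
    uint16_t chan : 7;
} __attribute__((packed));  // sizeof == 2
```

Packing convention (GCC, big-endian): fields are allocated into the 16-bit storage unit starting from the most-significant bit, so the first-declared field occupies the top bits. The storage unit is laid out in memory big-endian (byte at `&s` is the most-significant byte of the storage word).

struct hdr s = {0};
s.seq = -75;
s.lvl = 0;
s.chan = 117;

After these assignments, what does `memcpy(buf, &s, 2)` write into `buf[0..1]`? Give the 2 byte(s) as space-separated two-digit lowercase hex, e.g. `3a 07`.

b5 75

seq (8b) val=-75 bits=0xb5 at bit 8: 0xb500
lvl (1b) val=0 bits=0x0 at bit 7: 0xb500
chan (7b) val=117 bits=0x75 at bit 0: 0xb575
word = 0xb575 → big-endian bytes:
  [0]=0xb5  [1]=0x75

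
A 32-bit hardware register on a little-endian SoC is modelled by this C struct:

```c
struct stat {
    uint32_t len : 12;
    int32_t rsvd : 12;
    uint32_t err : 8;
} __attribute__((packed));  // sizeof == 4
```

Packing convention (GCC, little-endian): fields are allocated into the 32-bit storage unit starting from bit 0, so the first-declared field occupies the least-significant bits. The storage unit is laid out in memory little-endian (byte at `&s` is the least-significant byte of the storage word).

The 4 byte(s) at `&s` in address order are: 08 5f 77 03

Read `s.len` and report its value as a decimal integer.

[0]=0x08 [1]=0x5f [2]=0x77 [3]=0x03 (little-endian) → word 0x03775f08
len:12 @ bit 0 → (0x03775f08>>0)&0xfff = 0xf08  ←
rsvd:12 @ bit 12 → (0x03775f08>>12)&0xfff = 0x775
err:8 @ bit 24 → (0x03775f08>>24)&0xff = 0x3

3848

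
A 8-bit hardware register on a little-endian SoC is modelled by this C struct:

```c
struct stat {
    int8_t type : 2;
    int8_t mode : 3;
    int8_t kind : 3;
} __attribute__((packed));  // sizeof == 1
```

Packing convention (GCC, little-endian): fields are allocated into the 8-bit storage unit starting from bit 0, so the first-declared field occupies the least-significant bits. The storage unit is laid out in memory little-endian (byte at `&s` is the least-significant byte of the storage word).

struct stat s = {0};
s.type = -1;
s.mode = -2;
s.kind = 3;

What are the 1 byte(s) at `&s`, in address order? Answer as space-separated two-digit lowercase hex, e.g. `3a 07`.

[0+:2] type=-1 & 0x3 = 0x3; word=0x03
[2+:3] mode=-2 & 0x7 = 0x6; word=0x1b
[5+:3] kind=3 & 0x7 = 0x3; word=0x7b
word = 0x7b → little-endian bytes:
  [0]=0x7b

7b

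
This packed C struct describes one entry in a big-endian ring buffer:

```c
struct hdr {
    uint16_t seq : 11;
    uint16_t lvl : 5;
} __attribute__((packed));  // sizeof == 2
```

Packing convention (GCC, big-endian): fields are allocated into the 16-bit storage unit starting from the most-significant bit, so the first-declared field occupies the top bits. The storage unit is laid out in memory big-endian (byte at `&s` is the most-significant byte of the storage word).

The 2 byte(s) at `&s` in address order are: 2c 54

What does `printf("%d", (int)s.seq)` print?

[0]=0x2c [1]=0x54 (big-endian) → word 0x2c54
seq:11 @ bit 5 → (0x2c54>>5)&0x7ff = 0x162  ←
lvl:5 @ bit 0 → (0x2c54>>0)&0x1f = 0x14

354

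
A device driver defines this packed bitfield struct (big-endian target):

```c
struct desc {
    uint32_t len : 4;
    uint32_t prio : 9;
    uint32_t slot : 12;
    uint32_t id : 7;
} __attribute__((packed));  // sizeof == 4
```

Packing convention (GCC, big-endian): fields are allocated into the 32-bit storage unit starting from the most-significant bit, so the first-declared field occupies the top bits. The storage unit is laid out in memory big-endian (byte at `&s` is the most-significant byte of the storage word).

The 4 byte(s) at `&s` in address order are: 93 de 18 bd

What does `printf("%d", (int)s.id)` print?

[0]=0x93 [1]=0xde [2]=0x18 [3]=0xbd (big-endian) → word 0x93de18bd
len [28+:4] = (word>>28) & 0xf = 9
prio [19+:9] = (word>>19) & 0x1ff = 123
slot [7+:12] = (word>>7) & 0xfff = 3121
id [0+:7] = (word>>0) & 0x7f = 61  ←

61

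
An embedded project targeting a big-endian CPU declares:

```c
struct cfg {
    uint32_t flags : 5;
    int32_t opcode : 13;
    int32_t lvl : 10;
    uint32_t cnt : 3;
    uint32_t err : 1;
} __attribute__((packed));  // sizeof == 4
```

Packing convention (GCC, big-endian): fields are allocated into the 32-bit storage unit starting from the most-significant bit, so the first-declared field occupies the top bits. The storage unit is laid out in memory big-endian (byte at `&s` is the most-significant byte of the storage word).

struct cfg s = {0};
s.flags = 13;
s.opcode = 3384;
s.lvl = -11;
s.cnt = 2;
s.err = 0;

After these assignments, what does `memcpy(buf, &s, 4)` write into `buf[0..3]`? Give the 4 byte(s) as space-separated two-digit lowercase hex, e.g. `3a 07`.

[27+:5] flags=13 & 0x1f = 0xd; word=0x68000000
[14+:13] opcode=3384 & 0x1fff = 0xd38; word=0x6b4e0000
[4+:10] lvl=-11 & 0x3ff = 0x3f5; word=0x6b4e3f50
[1+:3] cnt=2 & 0x7 = 0x2; word=0x6b4e3f54
[0+:1] err=0 & 0x1 = 0x0; word=0x6b4e3f54
word = 0x6b4e3f54 → big-endian bytes:
  [0]=0x6b  [1]=0x4e  [2]=0x3f  [3]=0x54

6b 4e 3f 54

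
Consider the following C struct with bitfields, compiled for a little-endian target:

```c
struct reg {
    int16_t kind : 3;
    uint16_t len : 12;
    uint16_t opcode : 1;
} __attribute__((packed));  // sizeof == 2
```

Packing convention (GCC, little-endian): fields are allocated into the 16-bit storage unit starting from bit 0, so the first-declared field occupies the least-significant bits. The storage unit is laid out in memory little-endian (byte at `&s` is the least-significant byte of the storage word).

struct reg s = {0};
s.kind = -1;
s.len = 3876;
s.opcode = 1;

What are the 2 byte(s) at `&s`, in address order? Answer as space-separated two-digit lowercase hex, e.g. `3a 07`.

kind:3 = -1 → 0x7 << 0 → word 0x0007
len:12 = 3876 → 0xf24 << 3 → word 0x7927
opcode:1 = 1 → 0x1 << 15 → word 0xf927
word = 0xf927 → little-endian bytes:
  [0]=0x27  [1]=0xf9

27 f9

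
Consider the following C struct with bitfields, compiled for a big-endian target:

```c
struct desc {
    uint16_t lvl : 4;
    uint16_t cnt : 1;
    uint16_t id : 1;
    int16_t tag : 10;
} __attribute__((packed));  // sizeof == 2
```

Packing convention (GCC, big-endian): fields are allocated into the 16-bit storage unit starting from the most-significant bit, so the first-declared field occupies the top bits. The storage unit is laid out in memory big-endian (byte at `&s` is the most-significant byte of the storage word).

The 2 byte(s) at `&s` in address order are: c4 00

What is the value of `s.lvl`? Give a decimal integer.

12

[0]=0xc4 [1]=0x00 (big-endian) → word 0xc400
lvl [12+:4] = (word>>12) & 0xf = 12  ←
cnt [11+:1] = (word>>11) & 0x1 = 0
id [10+:1] = (word>>10) & 0x1 = 1
tag [0+:10] = (word>>0) & 0x3ff = 0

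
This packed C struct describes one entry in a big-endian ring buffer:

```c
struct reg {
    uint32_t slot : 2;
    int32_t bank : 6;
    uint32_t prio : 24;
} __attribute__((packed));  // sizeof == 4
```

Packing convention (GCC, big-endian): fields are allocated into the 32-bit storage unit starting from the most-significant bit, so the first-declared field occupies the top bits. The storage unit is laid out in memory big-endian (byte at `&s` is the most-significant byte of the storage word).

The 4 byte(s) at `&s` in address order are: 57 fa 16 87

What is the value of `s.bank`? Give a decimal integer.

23

[0]=0x57 [1]=0xfa [2]=0x16 [3]=0x87 (big-endian) → word 0x57fa1687
slot:2 @ bit 30 → (0x57fa1687>>30)&0x3 = 0x1
bank:6 @ bit 24 → (0x57fa1687>>24)&0x3f = 0x17  ←
prio:24 @ bit 0 → (0x57fa1687>>0)&0xffffff = 0xfa1687
bank signed 6b, MSB=0: value = 23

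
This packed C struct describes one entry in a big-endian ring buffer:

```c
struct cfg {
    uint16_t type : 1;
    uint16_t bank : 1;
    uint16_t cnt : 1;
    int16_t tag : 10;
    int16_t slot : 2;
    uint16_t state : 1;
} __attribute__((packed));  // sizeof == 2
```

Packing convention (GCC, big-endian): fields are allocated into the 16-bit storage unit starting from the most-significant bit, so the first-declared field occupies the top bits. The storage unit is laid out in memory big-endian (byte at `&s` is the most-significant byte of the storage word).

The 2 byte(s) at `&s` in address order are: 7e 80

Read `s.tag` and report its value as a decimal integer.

-48

[0]=0x7e [1]=0x80 (big-endian) → word 0x7e80
type:1 @ bit 15 → (0x7e80>>15)&0x1 = 0x0
bank:1 @ bit 14 → (0x7e80>>14)&0x1 = 0x1
cnt:1 @ bit 13 → (0x7e80>>13)&0x1 = 0x1
tag:10 @ bit 3 → (0x7e80>>3)&0x3ff = 0x3d0  ←
slot:2 @ bit 1 → (0x7e80>>1)&0x3 = 0x0
state:1 @ bit 0 → (0x7e80>>0)&0x1 = 0x0
tag signed 10b, MSB=1: 976 - 1024 = -48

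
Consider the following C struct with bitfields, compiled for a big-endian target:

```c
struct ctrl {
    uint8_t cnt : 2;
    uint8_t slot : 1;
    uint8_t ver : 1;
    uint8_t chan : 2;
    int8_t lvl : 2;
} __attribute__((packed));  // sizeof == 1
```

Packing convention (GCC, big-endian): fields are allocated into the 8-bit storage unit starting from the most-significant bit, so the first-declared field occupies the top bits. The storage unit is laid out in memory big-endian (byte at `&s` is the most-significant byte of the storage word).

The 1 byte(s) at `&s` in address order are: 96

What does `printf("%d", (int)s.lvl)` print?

-2

[0]=0x96 (big-endian) → word 0x96
cnt [6+:2] = (word>>6) & 0x3 = 2
slot [5+:1] = (word>>5) & 0x1 = 0
ver [4+:1] = (word>>4) & 0x1 = 1
chan [2+:2] = (word>>2) & 0x3 = 1
lvl [0+:2] = (word>>0) & 0x3 = 2  ←
lvl signed 2b, MSB=1: 2 - 4 = -2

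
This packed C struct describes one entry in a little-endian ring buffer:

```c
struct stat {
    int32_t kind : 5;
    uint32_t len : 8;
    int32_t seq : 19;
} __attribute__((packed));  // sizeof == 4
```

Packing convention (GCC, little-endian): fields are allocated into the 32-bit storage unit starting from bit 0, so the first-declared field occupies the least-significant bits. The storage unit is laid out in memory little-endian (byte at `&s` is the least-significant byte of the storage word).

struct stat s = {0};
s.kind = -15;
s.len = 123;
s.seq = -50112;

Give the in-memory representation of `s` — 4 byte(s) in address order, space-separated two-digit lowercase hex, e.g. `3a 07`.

71 0f 88 e7

kind:5 = -15 → 0x11 << 0 → word 0x00000011
len:8 = 123 → 0x7b << 5 → word 0x00000f71
seq:19 = -50112 → 0x73c40 << 13 → word 0xe7880f71
word = 0xe7880f71 → little-endian bytes:
  [0]=0x71  [1]=0x0f  [2]=0x88  [3]=0xe7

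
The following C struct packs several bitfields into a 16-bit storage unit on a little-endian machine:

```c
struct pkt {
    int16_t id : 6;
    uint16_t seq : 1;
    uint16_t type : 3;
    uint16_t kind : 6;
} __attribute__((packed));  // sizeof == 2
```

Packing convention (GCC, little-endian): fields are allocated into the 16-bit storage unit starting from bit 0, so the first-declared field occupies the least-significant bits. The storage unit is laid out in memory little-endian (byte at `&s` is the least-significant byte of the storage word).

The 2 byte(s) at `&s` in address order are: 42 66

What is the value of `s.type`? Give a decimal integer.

4

[0]=0x42 [1]=0x66 (little-endian) → word 0x6642
id [0+:6] = (word>>0) & 0x3f = 2
seq [6+:1] = (word>>6) & 0x1 = 1
type [7+:3] = (word>>7) & 0x7 = 4  ←
kind [10+:6] = (word>>10) & 0x3f = 25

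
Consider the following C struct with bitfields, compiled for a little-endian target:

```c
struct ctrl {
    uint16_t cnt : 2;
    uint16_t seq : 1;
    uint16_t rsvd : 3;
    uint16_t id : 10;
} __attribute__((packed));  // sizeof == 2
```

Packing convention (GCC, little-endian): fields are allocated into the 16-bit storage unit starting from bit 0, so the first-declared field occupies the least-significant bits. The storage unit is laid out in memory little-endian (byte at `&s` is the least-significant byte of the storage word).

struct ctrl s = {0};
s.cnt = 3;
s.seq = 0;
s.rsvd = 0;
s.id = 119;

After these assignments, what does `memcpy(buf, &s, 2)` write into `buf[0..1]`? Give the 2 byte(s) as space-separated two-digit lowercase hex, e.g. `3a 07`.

c3 1d

cnt:2 = 3 → 0x3 << 0 → word 0x0003
seq:1 = 0 → 0x0 << 2 → word 0x0003
rsvd:3 = 0 → 0x0 << 3 → word 0x0003
id:10 = 119 → 0x77 << 6 → word 0x1dc3
word = 0x1dc3 → little-endian bytes:
  [0]=0xc3  [1]=0x1d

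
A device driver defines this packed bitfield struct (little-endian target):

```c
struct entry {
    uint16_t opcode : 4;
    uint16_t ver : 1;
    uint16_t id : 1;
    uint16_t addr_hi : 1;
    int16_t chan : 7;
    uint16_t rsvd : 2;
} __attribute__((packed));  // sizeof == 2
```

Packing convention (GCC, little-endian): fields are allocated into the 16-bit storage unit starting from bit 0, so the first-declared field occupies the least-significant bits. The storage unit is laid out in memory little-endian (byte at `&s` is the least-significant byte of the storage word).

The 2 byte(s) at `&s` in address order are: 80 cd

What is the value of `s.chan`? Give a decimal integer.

[0]=0x80 [1]=0xcd (little-endian) → word 0xcd80
opcode [0+:4] = (word>>0) & 0xf = 0
ver [4+:1] = (word>>4) & 0x1 = 0
id [5+:1] = (word>>5) & 0x1 = 0
addr_hi [6+:1] = (word>>6) & 0x1 = 0
chan [7+:7] = (word>>7) & 0x7f = 27  ←
rsvd [14+:2] = (word>>14) & 0x3 = 3
chan signed 7b, MSB=0: value = 27

27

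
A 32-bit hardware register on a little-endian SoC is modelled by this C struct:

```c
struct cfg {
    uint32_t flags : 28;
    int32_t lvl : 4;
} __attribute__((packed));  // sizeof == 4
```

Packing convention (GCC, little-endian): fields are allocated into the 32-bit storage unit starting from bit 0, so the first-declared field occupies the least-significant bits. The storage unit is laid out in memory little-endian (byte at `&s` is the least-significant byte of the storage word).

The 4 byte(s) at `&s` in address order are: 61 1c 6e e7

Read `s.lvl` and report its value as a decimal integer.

-2

[0]=0x61 [1]=0x1c [2]=0x6e [3]=0xe7 (little-endian) → word 0xe76e1c61
flags [0+:28] = (word>>0) & 0xfffffff = 124656737
lvl [28+:4] = (word>>28) & 0xf = 14  ←
lvl signed 4b, MSB=1: 14 - 16 = -2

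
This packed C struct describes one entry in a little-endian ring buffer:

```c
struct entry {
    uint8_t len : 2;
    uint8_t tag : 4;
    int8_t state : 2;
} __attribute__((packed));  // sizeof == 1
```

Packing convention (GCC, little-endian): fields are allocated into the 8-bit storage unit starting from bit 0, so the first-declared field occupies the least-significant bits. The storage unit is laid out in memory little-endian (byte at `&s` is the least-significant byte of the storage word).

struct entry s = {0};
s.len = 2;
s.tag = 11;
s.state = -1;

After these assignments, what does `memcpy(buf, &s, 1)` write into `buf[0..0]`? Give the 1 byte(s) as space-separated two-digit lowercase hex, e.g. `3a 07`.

len (2b) val=2 bits=0x2 at bit 0: 0x02
tag (4b) val=11 bits=0xb at bit 2: 0x2e
state (2b) val=-1 bits=0x3 at bit 6: 0xee
word = 0xee → little-endian bytes:
  [0]=0xee

ee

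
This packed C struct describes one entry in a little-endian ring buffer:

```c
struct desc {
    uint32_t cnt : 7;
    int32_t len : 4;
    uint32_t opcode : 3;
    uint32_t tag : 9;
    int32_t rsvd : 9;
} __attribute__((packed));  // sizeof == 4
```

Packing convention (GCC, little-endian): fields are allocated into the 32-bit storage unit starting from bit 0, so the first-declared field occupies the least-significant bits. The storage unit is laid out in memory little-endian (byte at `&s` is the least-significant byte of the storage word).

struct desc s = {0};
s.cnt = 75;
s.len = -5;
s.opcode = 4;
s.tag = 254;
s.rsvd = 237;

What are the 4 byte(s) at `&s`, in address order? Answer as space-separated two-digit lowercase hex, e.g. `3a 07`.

cnt (7b) val=75 bits=0x4b at bit 0: 0x0000004b
len (4b) val=-5 bits=0xb at bit 7: 0x000005cb
opcode (3b) val=4 bits=0x4 at bit 11: 0x000025cb
tag (9b) val=254 bits=0xfe at bit 14: 0x003fa5cb
rsvd (9b) val=237 bits=0xed at bit 23: 0x76bfa5cb
word = 0x76bfa5cb → little-endian bytes:
  [0]=0xcb  [1]=0xa5  [2]=0xbf  [3]=0x76

cb a5 bf 76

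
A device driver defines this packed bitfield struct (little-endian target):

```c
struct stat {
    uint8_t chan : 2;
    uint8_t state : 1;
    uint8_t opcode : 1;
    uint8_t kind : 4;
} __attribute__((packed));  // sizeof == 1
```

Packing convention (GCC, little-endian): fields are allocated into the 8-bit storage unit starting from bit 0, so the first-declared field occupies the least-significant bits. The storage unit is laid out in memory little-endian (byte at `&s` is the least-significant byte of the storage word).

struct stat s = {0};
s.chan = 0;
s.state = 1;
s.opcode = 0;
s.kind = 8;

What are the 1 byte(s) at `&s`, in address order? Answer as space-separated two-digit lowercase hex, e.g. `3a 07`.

[0+:2] chan=0 & 0x3 = 0x0; word=0x00
[2+:1] state=1 & 0x1 = 0x1; word=0x04
[3+:1] opcode=0 & 0x1 = 0x0; word=0x04
[4+:4] kind=8 & 0xf = 0x8; word=0x84
word = 0x84 → little-endian bytes:
  [0]=0x84

84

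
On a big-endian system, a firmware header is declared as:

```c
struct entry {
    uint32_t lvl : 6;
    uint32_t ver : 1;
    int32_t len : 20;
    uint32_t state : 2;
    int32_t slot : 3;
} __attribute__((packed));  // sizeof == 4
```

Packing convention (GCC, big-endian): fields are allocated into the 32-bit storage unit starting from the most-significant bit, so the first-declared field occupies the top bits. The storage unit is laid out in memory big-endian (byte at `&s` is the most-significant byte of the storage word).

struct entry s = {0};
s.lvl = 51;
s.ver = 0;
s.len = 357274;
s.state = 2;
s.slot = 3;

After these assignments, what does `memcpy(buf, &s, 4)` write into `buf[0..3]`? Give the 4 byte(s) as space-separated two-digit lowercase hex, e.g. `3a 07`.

cc ae 73 53

lvl:6 = 51 → 0x33 << 26 → word 0xcc000000
ver:1 = 0 → 0x0 << 25 → word 0xcc000000
len:20 = 357274 → 0x5739a << 5 → word 0xccae7340
state:2 = 2 → 0x2 << 3 → word 0xccae7350
slot:3 = 3 → 0x3 << 0 → word 0xccae7353
word = 0xccae7353 → big-endian bytes:
  [0]=0xcc  [1]=0xae  [2]=0x73  [3]=0x53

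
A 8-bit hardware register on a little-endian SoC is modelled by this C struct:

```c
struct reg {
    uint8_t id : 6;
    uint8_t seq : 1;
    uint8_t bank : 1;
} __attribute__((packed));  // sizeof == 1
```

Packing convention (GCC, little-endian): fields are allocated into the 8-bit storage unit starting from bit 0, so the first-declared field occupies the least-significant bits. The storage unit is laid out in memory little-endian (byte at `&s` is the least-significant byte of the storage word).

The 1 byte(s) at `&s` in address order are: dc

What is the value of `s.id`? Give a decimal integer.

[0]=0xdc (little-endian) → word 0xdc
id:6 @ bit 0 → (0xdc>>0)&0x3f = 0x1c  ←
seq:1 @ bit 6 → (0xdc>>6)&0x1 = 0x1
bank:1 @ bit 7 → (0xdc>>7)&0x1 = 0x1

28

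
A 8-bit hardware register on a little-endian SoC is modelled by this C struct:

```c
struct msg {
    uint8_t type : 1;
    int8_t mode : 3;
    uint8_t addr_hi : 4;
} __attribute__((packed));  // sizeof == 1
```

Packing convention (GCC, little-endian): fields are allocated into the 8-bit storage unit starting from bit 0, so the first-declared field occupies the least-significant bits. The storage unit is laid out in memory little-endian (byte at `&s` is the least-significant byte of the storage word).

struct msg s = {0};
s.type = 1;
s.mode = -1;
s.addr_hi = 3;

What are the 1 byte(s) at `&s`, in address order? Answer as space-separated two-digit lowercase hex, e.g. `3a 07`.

3f

type:1 = 1 → 0x1 << 0 → word 0x01
mode:3 = -1 → 0x7 << 1 → word 0x0f
addr_hi:4 = 3 → 0x3 << 4 → word 0x3f
word = 0x3f → little-endian bytes:
  [0]=0x3f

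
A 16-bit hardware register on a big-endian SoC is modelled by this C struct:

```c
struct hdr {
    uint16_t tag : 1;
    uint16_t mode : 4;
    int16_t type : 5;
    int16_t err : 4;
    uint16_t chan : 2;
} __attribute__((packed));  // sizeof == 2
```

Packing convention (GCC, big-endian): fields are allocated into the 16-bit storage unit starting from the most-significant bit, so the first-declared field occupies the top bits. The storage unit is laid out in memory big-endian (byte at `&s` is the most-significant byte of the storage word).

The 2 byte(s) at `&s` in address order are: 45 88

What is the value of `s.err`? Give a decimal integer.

[0]=0x45 [1]=0x88 (big-endian) → word 0x4588
tag [15+:1] = (word>>15) & 0x1 = 0
mode [11+:4] = (word>>11) & 0xf = 8
type [6+:5] = (word>>6) & 0x1f = 22
err [2+:4] = (word>>2) & 0xf = 2  ←
chan [0+:2] = (word>>0) & 0x3 = 0
err signed 4b, MSB=0: value = 2

2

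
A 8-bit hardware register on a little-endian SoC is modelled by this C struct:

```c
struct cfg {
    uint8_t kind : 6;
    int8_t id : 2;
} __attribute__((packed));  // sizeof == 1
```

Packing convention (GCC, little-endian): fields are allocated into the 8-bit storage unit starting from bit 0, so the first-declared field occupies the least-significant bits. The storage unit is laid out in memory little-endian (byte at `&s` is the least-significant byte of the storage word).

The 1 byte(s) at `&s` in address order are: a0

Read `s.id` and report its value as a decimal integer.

[0]=0xa0 (little-endian) → word 0xa0
kind [0+:6] = (word>>0) & 0x3f = 32
id [6+:2] = (word>>6) & 0x3 = 2  ←
id signed 2b, MSB=1: 2 - 4 = -2

-2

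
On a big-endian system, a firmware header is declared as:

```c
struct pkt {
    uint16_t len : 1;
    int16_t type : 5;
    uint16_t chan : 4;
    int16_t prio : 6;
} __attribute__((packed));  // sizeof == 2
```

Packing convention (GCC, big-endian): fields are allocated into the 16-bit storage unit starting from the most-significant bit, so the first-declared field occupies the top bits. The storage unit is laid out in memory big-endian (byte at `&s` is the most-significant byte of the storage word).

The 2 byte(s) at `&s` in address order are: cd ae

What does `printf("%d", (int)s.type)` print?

-13

[0]=0xcd [1]=0xae (big-endian) → word 0xcdae
len [15+:1] = (word>>15) & 0x1 = 1
type [10+:5] = (word>>10) & 0x1f = 19  ←
chan [6+:4] = (word>>6) & 0xf = 6
prio [0+:6] = (word>>0) & 0x3f = 46
type signed 5b, MSB=1: 19 - 32 = -13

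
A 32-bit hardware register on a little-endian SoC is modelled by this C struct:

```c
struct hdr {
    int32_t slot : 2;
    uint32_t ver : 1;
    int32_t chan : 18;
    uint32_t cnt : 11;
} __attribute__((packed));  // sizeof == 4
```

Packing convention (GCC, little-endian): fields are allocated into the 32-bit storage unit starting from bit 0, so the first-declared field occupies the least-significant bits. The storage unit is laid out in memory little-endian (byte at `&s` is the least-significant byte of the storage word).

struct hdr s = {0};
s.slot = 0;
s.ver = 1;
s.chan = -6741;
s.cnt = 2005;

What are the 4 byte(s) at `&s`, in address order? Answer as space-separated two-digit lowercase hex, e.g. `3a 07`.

5c 2d bf fa

[0+:2] slot=0 & 0x3 = 0x0; word=0x00000000
[2+:1] ver=1 & 0x1 = 0x1; word=0x00000004
[3+:18] chan=-6741 & 0x3ffff = 0x3e5ab; word=0x001f2d5c
[21+:11] cnt=2005 & 0x7ff = 0x7d5; word=0xfabf2d5c
word = 0xfabf2d5c → little-endian bytes:
  [0]=0x5c  [1]=0x2d  [2]=0xbf  [3]=0xfa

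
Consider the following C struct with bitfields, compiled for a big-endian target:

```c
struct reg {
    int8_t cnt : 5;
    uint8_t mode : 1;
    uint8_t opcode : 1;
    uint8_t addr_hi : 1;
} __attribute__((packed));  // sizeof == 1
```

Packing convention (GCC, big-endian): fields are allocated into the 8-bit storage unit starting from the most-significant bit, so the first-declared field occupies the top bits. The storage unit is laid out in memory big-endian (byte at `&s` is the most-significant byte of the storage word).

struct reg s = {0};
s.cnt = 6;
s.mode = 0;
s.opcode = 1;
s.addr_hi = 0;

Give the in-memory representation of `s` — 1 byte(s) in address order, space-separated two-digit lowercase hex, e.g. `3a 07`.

cnt (5b) val=6 bits=0x6 at bit 3: 0x30
mode (1b) val=0 bits=0x0 at bit 2: 0x30
opcode (1b) val=1 bits=0x1 at bit 1: 0x32
addr_hi (1b) val=0 bits=0x0 at bit 0: 0x32
word = 0x32 → big-endian bytes:
  [0]=0x32

32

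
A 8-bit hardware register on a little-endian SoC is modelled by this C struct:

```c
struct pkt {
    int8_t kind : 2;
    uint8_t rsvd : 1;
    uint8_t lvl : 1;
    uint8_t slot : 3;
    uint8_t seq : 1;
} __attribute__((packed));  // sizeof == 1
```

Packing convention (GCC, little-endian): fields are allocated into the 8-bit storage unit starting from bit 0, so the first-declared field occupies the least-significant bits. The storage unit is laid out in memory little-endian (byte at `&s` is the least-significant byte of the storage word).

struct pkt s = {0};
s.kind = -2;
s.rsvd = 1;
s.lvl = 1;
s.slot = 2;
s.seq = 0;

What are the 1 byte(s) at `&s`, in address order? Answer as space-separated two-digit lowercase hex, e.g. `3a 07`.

2e

[0+:2] kind=-2 & 0x3 = 0x2; word=0x02
[2+:1] rsvd=1 & 0x1 = 0x1; word=0x06
[3+:1] lvl=1 & 0x1 = 0x1; word=0x0e
[4+:3] slot=2 & 0x7 = 0x2; word=0x2e
[7+:1] seq=0 & 0x1 = 0x0; word=0x2e
word = 0x2e → little-endian bytes:
  [0]=0x2e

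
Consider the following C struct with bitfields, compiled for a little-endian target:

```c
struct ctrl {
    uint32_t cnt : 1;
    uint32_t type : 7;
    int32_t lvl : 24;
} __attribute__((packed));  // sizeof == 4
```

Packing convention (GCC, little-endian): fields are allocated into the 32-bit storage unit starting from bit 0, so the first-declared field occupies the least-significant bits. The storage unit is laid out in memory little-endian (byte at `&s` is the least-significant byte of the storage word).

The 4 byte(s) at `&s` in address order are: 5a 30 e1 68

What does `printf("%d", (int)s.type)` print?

[0]=0x5a [1]=0x30 [2]=0xe1 [3]=0x68 (little-endian) → word 0x68e1305a
cnt:1 @ bit 0 → (0x68e1305a>>0)&0x1 = 0x0
type:7 @ bit 1 → (0x68e1305a>>1)&0x7f = 0x2d  ←
lvl:24 @ bit 8 → (0x68e1305a>>8)&0xffffff = 0x68e130

45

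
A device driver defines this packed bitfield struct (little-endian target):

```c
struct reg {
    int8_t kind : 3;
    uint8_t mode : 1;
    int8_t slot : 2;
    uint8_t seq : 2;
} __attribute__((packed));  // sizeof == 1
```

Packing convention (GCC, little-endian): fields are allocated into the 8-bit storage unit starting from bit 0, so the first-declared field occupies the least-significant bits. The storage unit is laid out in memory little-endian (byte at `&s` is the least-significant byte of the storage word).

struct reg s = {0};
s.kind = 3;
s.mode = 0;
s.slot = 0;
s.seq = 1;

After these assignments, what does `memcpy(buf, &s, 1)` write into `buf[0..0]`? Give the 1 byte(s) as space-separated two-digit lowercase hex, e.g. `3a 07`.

kind (3b) val=3 bits=0x3 at bit 0: 0x03
mode (1b) val=0 bits=0x0 at bit 3: 0x03
slot (2b) val=0 bits=0x0 at bit 4: 0x03
seq (2b) val=1 bits=0x1 at bit 6: 0x43
word = 0x43 → little-endian bytes:
  [0]=0x43

43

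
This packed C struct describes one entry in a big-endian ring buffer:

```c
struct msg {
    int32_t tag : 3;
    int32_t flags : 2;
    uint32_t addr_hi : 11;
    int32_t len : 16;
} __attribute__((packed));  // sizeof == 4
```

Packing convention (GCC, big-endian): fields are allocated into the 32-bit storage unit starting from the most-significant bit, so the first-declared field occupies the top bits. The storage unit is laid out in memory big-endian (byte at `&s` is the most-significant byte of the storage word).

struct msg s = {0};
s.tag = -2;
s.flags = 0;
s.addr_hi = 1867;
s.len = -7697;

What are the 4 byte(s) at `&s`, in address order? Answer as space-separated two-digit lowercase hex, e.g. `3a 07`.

c7 4b e1 ef

tag:3 = -2 → 0x6 << 29 → word 0xc0000000
flags:2 = 0 → 0x0 << 27 → word 0xc0000000
addr_hi:11 = 1867 → 0x74b << 16 → word 0xc74b0000
len:16 = -7697 → 0xe1ef << 0 → word 0xc74be1ef
word = 0xc74be1ef → big-endian bytes:
  [0]=0xc7  [1]=0x4b  [2]=0xe1  [3]=0xef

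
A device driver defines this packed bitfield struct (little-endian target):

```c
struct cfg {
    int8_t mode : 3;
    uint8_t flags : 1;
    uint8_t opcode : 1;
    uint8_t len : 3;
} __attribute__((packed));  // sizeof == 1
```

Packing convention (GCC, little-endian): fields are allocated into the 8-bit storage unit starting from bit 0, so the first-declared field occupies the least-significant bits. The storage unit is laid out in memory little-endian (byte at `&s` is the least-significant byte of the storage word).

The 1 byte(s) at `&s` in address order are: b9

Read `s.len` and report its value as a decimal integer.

[0]=0xb9 (little-endian) → word 0xb9
mode:3 @ bit 0 → (0xb9>>0)&0x7 = 0x1
flags:1 @ bit 3 → (0xb9>>3)&0x1 = 0x1
opcode:1 @ bit 4 → (0xb9>>4)&0x1 = 0x1
len:3 @ bit 5 → (0xb9>>5)&0x7 = 0x5  ←

5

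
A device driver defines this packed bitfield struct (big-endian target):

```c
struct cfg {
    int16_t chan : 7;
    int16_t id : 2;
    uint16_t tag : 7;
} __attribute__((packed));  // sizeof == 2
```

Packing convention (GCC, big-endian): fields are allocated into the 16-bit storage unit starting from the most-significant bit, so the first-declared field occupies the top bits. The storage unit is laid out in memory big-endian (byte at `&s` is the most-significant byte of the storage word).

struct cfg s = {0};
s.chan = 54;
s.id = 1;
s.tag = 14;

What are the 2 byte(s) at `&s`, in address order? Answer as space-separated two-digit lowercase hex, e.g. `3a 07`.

6c 8e

[9+:7] chan=54 & 0x7f = 0x36; word=0x6c00
[7+:2] id=1 & 0x3 = 0x1; word=0x6c80
[0+:7] tag=14 & 0x7f = 0xe; word=0x6c8e
word = 0x6c8e → big-endian bytes:
  [0]=0x6c  [1]=0x8e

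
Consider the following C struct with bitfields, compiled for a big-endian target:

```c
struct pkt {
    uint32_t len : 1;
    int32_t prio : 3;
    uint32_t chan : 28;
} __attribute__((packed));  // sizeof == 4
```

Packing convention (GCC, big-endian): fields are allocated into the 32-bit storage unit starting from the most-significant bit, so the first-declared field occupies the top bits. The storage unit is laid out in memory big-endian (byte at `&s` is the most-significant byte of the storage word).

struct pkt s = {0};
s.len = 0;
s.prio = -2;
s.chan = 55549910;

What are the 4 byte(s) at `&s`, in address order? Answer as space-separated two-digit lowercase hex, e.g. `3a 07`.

63 4f 9f d6

len:1 = 0 → 0x0 << 31 → word 0x00000000
prio:3 = -2 → 0x6 << 28 → word 0x60000000
chan:28 = 55549910 → 0x34f9fd6 << 0 → word 0x634f9fd6
word = 0x634f9fd6 → big-endian bytes:
  [0]=0x63  [1]=0x4f  [2]=0x9f  [3]=0xd6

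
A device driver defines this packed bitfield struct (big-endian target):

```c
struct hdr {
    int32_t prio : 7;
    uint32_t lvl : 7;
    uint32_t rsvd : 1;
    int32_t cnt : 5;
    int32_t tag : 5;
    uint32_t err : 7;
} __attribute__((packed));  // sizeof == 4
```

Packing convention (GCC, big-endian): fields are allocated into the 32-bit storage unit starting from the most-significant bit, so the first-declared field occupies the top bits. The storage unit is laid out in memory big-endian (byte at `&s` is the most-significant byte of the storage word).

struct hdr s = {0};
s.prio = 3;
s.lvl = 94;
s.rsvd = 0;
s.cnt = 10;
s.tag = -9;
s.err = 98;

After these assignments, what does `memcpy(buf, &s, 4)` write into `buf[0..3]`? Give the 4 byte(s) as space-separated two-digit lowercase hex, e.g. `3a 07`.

07 78 ab e2

prio:7 = 3 → 0x3 << 25 → word 0x06000000
lvl:7 = 94 → 0x5e << 18 → word 0x07780000
rsvd:1 = 0 → 0x0 << 17 → word 0x07780000
cnt:5 = 10 → 0xa << 12 → word 0x0778a000
tag:5 = -9 → 0x17 << 7 → word 0x0778ab80
err:7 = 98 → 0x62 << 0 → word 0x0778abe2
word = 0x0778abe2 → big-endian bytes:
  [0]=0x07  [1]=0x78  [2]=0xab  [3]=0xe2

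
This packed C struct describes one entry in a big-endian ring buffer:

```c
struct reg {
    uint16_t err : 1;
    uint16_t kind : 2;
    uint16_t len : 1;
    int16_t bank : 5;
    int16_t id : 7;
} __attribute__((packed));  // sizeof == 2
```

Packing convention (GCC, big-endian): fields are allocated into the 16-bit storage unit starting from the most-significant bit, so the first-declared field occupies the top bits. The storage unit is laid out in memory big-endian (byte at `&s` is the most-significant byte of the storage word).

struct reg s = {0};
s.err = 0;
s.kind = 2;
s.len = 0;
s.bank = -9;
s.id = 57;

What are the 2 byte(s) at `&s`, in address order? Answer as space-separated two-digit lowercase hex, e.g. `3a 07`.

err (1b) val=0 bits=0x0 at bit 15: 0x0000
kind (2b) val=2 bits=0x2 at bit 13: 0x4000
len (1b) val=0 bits=0x0 at bit 12: 0x4000
bank (5b) val=-9 bits=0x17 at bit 7: 0x4b80
id (7b) val=57 bits=0x39 at bit 0: 0x4bb9
word = 0x4bb9 → big-endian bytes:
  [0]=0x4b  [1]=0xb9

4b b9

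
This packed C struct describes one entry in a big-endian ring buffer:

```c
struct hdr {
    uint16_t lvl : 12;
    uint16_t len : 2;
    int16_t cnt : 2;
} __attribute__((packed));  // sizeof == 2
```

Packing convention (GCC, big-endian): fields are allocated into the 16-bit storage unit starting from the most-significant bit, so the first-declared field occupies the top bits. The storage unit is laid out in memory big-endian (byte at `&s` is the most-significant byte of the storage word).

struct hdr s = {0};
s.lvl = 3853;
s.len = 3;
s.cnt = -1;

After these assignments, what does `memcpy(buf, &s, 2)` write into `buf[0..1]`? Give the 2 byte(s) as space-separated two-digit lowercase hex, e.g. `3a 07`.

lvl:12 = 3853 → 0xf0d << 4 → word 0xf0d0
len:2 = 3 → 0x3 << 2 → word 0xf0dc
cnt:2 = -1 → 0x3 << 0 → word 0xf0df
word = 0xf0df → big-endian bytes:
  [0]=0xf0  [1]=0xdf

f0 df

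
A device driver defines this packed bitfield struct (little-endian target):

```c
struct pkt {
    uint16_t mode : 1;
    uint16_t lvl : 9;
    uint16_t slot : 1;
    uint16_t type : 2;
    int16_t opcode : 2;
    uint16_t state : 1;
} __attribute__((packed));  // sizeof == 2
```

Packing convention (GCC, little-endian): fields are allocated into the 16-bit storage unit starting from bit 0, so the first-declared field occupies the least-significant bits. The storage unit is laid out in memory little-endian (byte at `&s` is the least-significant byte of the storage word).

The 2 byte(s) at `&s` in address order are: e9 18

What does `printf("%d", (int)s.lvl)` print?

116

[0]=0xe9 [1]=0x18 (little-endian) → word 0x18e9
mode:1 @ bit 0 → (0x18e9>>0)&0x1 = 0x1
lvl:9 @ bit 1 → (0x18e9>>1)&0x1ff = 0x74  ←
slot:1 @ bit 10 → (0x18e9>>10)&0x1 = 0x0
type:2 @ bit 11 → (0x18e9>>11)&0x3 = 0x3
opcode:2 @ bit 13 → (0x18e9>>13)&0x3 = 0x0
state:1 @ bit 15 → (0x18e9>>15)&0x1 = 0x0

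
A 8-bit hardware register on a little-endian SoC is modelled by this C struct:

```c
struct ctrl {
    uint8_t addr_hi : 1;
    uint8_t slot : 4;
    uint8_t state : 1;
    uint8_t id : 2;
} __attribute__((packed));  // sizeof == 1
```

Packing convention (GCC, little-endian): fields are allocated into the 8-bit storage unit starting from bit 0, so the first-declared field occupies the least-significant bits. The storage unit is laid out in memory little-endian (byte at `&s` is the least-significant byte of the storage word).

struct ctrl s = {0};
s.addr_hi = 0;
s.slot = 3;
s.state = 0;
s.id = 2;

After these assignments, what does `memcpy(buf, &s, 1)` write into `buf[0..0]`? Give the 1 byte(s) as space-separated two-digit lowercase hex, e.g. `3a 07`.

addr_hi (1b) val=0 bits=0x0 at bit 0: 0x00
slot (4b) val=3 bits=0x3 at bit 1: 0x06
state (1b) val=0 bits=0x0 at bit 5: 0x06
id (2b) val=2 bits=0x2 at bit 6: 0x86
word = 0x86 → little-endian bytes:
  [0]=0x86

86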